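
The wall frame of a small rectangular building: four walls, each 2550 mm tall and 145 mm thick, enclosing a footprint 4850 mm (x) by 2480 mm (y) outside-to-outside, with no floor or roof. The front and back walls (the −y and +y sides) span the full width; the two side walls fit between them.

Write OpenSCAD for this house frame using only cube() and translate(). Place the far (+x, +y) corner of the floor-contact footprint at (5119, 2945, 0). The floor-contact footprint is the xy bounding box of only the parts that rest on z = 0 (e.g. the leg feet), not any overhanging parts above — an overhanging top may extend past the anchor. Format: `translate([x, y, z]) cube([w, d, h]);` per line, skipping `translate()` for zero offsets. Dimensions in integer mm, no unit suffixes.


translate([269, 465, 0]) cube([4850, 145, 2550]);
translate([269, 2800, 0]) cube([4850, 145, 2550]);
translate([269, 610, 0]) cube([145, 2190, 2550]);
translate([4974, 610, 0]) cube([145, 2190, 2550]);


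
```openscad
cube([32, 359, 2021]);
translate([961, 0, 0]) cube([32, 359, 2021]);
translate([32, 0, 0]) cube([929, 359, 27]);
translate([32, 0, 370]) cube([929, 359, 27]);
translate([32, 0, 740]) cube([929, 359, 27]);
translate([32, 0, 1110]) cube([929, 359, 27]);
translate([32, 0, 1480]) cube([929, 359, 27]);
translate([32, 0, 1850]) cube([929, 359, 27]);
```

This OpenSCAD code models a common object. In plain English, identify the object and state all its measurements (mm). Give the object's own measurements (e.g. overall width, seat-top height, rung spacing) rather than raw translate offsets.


An open bookshelf. Two side panels, each 32 mm thick, 359 mm deep and 2021 mm tall, stand 993 mm apart (outside-to-outside). Between them sit 6 shelves, each 27 mm thick and 359 mm deep, spanning the full gap between the sides. The bottom shelf rests on the floor (its underside at z = 0) and the clear gap between one shelf's top and the next shelf's underside is 343 mm.


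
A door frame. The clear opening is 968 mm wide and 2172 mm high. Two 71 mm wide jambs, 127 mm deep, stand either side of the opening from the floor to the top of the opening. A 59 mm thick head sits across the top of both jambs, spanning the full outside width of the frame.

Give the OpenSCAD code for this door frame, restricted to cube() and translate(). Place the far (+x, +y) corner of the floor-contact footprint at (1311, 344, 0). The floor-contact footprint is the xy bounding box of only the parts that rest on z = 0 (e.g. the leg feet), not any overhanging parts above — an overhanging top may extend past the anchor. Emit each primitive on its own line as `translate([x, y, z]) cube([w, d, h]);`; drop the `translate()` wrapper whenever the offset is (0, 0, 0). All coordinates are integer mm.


translate([201, 217, 0]) cube([71, 127, 2172]);
translate([1240, 217, 0]) cube([71, 127, 2172]);
translate([201, 217, 2172]) cube([1110, 127, 59]);


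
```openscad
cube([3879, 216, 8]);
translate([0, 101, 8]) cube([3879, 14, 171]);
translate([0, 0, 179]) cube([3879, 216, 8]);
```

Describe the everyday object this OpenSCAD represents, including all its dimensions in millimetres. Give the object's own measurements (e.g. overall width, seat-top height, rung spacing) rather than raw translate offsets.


An I-beam lying along x, 3879 mm long. Overall section height 187 mm. Two flanges 216 mm wide (y) and 8 mm thick, one on the floor and one at the top; a web 14 mm thick runs between them, centred on the flange width.


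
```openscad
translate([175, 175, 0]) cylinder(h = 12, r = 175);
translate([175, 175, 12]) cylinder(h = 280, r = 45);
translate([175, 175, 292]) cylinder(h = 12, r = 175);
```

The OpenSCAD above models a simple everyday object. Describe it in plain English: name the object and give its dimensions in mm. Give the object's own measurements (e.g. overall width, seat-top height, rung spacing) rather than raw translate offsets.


A spool: two coaxial disc flanges of radius 175 mm and thickness 12 mm, joined by a core cylinder of radius 45 mm and height 280 mm. The lower flange rests on z = 0 and the three cylinders share a vertical axis.


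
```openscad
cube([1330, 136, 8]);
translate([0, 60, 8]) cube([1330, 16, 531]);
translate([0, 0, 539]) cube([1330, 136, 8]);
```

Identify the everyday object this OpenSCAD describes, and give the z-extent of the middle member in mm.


An I-beam. The web height is 531 mm.

Two wide flanges with a thin centred web — an I-beam. Overall 547 mm minus two 8 mm flanges gives a web of 547 − 2·8 = 531 mm.


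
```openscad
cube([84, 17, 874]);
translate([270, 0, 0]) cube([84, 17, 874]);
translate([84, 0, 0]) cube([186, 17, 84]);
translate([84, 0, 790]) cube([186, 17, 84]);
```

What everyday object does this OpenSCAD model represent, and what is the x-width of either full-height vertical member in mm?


A picture frame. The border width is 84 mm.

Four thin pieces enclosing a rectangular opening — a picture frame. The two full-height stiles are 874 mm tall; the top rail sits at z = 790 and is 84 mm tall, so the border above the opening is 874 − 790 = 84 mm, matching the stile x-width.


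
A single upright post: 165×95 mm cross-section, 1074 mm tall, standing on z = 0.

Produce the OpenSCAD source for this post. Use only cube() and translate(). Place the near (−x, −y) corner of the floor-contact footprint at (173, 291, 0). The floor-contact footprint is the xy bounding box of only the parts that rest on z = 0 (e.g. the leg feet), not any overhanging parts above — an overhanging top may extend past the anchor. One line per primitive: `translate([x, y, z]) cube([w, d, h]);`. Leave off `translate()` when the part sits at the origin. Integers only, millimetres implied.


translate([173, 291, 0]) cube([165, 95, 1074]);


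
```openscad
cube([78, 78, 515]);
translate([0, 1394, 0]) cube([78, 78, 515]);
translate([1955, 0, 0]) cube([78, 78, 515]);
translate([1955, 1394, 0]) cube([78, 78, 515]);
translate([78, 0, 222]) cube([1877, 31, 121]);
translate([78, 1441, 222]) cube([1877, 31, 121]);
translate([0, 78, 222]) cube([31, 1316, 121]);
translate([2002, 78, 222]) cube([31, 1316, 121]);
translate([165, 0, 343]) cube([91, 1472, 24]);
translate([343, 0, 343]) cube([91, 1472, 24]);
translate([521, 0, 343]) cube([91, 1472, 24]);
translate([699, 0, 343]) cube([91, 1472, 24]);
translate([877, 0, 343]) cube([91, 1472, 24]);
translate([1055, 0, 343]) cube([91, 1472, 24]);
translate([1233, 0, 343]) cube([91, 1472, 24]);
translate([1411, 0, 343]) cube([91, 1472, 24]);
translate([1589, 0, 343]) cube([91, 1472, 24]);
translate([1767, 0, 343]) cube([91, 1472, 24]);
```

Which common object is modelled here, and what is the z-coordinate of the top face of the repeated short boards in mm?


A bed frame. The slat-top height is 367 mm.

Four posts, four rails, and a row of slats — a bed frame. Slats sit on the rails at z = 222 + 121 = 343; with slat thickness 24, the top is 367 mm.


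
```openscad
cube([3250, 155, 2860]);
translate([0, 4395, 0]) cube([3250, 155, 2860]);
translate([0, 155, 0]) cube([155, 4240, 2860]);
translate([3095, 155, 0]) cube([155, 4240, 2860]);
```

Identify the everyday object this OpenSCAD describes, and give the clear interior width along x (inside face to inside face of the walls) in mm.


A house (or room) frame. The interior width is 2940 mm.

Four 2860 mm walls enclosing a rectangle with no floor or roof — a room or house frame. Outside width is 3250 mm and wall thickness is 155 mm, so the interior width is 3250 − 2 × 155 = 2940 mm.


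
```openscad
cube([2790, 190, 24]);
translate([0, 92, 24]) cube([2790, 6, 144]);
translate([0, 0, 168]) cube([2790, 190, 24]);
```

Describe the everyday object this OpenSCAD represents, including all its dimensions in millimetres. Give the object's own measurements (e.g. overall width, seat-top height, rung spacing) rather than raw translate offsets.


An I-beam lying along x, 2790 mm long. Overall section height 192 mm. Two flanges 190 mm wide (y) and 24 mm thick, one on the floor and one at the top; a web 6 mm thick runs between them, centred on the flange width.


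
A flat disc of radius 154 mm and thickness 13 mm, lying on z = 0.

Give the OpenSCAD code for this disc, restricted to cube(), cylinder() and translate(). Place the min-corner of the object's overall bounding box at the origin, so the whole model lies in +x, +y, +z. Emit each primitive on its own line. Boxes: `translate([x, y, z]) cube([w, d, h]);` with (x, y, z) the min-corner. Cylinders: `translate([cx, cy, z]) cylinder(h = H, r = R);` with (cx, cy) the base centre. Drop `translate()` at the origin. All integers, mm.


translate([154, 154, 0]) cylinder(h = 13, r = 154);


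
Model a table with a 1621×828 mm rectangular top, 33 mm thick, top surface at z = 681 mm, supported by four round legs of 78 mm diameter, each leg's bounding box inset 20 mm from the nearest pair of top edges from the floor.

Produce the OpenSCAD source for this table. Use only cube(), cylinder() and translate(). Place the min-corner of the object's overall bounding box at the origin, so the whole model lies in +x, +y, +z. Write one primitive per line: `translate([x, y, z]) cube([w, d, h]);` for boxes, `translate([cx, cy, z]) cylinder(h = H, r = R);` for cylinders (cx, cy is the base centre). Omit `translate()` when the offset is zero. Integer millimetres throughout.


translate([0, 0, 648]) cube([1621, 828, 33]);
translate([59, 59, 0]) cylinder(h = 648, r = 39);
translate([1562, 59, 0]) cylinder(h = 648, r = 39);
translate([59, 769, 0]) cylinder(h = 648, r = 39);
translate([1562, 769, 0]) cylinder(h = 648, r = 39);


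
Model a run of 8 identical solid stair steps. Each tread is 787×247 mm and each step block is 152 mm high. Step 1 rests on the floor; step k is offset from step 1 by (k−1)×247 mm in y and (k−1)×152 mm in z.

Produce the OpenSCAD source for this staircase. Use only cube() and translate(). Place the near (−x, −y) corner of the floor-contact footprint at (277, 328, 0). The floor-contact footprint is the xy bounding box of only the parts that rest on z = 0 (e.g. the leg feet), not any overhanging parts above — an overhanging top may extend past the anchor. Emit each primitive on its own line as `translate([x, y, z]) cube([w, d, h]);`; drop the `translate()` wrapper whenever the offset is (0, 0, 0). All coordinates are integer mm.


translate([277, 328, 0]) cube([787, 247, 152]);
translate([277, 575, 152]) cube([787, 247, 152]);
translate([277, 822, 304]) cube([787, 247, 152]);
translate([277, 1069, 456]) cube([787, 247, 152]);
translate([277, 1316, 608]) cube([787, 247, 152]);
translate([277, 1563, 760]) cube([787, 247, 152]);
translate([277, 1810, 912]) cube([787, 247, 152]);
translate([277, 2057, 1064]) cube([787, 247, 152]);


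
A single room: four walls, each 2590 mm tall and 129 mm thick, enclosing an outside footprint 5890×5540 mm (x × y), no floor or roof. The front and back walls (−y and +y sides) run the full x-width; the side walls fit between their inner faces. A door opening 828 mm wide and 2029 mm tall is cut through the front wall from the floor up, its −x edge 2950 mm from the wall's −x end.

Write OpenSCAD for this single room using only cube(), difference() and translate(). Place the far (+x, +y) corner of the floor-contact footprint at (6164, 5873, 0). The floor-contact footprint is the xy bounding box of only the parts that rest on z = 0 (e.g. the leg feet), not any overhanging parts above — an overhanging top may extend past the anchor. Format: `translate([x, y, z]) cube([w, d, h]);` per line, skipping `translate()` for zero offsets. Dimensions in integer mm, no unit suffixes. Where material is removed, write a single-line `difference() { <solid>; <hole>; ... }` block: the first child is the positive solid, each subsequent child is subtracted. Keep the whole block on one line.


difference() { translate([274, 333, 0]) cube([5890, 129, 2590]); translate([3224, 333, 0]) cube([828, 129, 2029]); }
translate([274, 5744, 0]) cube([5890, 129, 2590]);
translate([274, 462, 0]) cube([129, 5282, 2590]);
translate([6035, 462, 0]) cube([129, 5282, 2590]);


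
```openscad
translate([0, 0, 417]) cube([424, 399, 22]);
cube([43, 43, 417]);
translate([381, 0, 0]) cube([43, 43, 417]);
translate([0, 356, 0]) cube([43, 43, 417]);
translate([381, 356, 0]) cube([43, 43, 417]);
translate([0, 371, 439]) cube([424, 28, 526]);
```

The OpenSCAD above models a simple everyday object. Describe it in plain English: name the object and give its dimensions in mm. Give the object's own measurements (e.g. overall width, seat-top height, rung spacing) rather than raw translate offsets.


A chair. The seat is a 424×399×22 mm slab with its top at z = 439 mm, on four 43×43 mm corner legs (flush with the seat edges, standing on z = 0). A flat backrest 28 mm thick, 526 mm tall, spans the full seat width and rises from the seat top along its +y edge, rear face flush with the rear of the seat.


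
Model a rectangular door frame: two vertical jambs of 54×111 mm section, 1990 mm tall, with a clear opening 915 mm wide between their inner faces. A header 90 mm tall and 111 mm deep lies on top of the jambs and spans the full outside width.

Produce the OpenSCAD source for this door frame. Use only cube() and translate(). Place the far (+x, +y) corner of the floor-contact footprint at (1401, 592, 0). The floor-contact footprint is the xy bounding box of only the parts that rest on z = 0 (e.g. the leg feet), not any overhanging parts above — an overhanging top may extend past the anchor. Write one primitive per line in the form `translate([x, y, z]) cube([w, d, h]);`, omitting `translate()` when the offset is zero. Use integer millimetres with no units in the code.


translate([378, 481, 0]) cube([54, 111, 1990]);
translate([1347, 481, 0]) cube([54, 111, 1990]);
translate([378, 481, 1990]) cube([1023, 111, 90]);


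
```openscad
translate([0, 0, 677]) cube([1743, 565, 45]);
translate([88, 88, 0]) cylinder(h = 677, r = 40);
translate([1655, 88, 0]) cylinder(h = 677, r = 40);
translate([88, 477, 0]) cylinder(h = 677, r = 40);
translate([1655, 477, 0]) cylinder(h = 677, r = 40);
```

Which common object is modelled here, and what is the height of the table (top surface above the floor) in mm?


A table. The table height is 722 mm.

A 1743×565×45 slab sits at z = 677 on four Ø80 mm round legs — a table. The top surface is at 677 + 45 = 722 mm.


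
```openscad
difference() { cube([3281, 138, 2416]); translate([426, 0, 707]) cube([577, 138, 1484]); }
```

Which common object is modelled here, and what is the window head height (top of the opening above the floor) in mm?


A wall with a window opening. The window head height is 2191 mm.

A wall with a rectangular opening subtracted — a window. Sill at z = 707, opening 1484 mm tall, so the head is at 707 + 1484 = 2191 mm.


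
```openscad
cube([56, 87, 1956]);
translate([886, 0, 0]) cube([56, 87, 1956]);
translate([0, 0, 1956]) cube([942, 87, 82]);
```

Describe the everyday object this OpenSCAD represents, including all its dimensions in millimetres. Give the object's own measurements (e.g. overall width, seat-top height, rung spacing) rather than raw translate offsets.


A door frame. The clear opening is 830 mm wide and 1956 mm high. Two 56 mm wide jambs, 87 mm deep, stand either side of the opening from the floor to the top of the opening. A 82 mm thick head sits across the top of both jambs, spanning the full outside width of the frame.


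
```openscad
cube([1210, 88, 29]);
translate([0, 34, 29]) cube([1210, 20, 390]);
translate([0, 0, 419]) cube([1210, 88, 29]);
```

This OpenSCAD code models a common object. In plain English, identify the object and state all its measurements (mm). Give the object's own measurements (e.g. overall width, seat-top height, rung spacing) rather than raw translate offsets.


An I-beam lying along x, 1210 mm long. Overall section height 448 mm. Two flanges 88 mm wide (y) and 29 mm thick, one on the floor and one at the top; a web 20 mm thick runs between them, centred on the flange width.


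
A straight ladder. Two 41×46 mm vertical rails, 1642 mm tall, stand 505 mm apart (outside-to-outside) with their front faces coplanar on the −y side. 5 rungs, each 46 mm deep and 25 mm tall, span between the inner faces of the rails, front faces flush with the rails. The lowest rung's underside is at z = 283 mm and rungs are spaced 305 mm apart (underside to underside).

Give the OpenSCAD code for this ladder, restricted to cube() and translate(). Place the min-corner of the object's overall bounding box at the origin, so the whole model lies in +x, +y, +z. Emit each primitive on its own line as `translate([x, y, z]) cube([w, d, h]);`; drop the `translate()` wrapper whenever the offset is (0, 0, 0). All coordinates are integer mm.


// rung span = 505 - 2*41 = 423
// rung[k] z = 283 + k*305
cube([41, 46, 1642]);
translate([464, 0, 0]) cube([41, 46, 1642]);
translate([41, 0, 283]) cube([423, 46, 25]);
translate([41, 0, 588]) cube([423, 46, 25]);
translate([41, 0, 893]) cube([423, 46, 25]);
translate([41, 0, 1198]) cube([423, 46, 25]);
translate([41, 0, 1503]) cube([423, 46, 25]);


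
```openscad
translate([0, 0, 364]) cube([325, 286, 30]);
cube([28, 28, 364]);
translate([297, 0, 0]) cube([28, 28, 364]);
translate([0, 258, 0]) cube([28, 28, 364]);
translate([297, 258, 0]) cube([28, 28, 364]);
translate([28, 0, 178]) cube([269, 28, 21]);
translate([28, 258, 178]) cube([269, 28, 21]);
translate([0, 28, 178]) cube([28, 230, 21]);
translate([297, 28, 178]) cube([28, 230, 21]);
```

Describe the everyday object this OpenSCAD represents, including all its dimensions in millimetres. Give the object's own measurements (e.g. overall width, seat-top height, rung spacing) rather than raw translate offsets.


A four-legged stool. The seat is a 325×286×30 mm slab whose top surface is at z = 394 mm; four square legs, each 28×28 mm in cross-section, run from the floor (z = 0) to the underside of the seat, each flush with a corner of the seat. Four stretchers, 28 mm wide and 21 mm tall, connect adjacent legs with their undersides at z = 178 mm, each running between the inner faces of the legs it joins and aligned with the legs' outer faces on the other axis.


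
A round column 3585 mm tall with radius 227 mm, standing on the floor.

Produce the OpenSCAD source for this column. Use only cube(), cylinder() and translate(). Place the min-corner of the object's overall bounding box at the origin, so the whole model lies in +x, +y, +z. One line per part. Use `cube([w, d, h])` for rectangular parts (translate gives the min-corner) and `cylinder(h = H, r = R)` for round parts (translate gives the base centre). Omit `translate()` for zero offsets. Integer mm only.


translate([227, 227, 0]) cylinder(h = 3585, r = 227);


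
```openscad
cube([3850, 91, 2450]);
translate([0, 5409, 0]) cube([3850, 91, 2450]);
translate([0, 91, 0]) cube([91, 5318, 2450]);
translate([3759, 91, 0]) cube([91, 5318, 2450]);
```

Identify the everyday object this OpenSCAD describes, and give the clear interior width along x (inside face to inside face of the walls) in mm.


A house (or room) frame. The interior width is 3668 mm.

Four 2450 mm walls enclosing a rectangle with no floor or roof — a room or house frame. Outside width is 3850 mm and wall thickness is 91 mm, so the interior width is 3850 − 2 × 91 = 3668 mm.


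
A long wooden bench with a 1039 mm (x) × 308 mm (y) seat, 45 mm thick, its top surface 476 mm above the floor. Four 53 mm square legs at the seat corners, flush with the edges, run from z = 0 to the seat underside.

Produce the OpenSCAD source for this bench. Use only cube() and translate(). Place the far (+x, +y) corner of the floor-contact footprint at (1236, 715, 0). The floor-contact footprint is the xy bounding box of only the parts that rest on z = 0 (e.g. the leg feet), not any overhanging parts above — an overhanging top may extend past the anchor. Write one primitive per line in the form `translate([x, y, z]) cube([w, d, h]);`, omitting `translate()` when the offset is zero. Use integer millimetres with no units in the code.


translate([197, 407, 431]) cube([1039, 308, 45]);
translate([197, 407, 0]) cube([53, 53, 431]);
translate([197, 662, 0]) cube([53, 53, 431]);
translate([1183, 407, 0]) cube([53, 53, 431]);
translate([1183, 662, 0]) cube([53, 53, 431]);


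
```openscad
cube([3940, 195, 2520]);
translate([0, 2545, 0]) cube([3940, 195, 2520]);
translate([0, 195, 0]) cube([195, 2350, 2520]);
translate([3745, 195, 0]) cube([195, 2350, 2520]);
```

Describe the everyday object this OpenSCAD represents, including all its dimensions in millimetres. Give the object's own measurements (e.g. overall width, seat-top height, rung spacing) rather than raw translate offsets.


The wall frame of a small rectangular building: four walls, each 2520 mm tall and 195 mm thick, enclosing a footprint 3940 mm (x) by 2740 mm (y) outside-to-outside, with no floor or roof. The front and back walls (the −y and +y sides) span the full width; the two side walls fit between them.


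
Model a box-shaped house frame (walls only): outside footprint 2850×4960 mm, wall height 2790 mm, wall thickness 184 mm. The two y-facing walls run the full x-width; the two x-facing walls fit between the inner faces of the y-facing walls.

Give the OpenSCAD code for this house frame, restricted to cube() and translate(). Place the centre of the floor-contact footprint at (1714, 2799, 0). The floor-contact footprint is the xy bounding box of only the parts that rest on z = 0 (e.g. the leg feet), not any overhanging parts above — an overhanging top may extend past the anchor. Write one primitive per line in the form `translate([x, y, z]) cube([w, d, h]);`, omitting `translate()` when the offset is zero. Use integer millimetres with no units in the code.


translate([289, 319, 0]) cube([2850, 184, 2790]);
translate([289, 5095, 0]) cube([2850, 184, 2790]);
translate([289, 503, 0]) cube([184, 4592, 2790]);
translate([2955, 503, 0]) cube([184, 4592, 2790]);


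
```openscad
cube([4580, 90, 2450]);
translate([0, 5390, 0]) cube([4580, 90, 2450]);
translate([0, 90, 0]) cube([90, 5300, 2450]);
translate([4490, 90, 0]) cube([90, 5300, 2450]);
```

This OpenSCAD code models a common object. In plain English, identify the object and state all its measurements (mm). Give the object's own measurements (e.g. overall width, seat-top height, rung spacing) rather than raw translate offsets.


The wall frame of a small rectangular building: four walls, each 2450 mm tall and 90 mm thick, enclosing a footprint 4580 mm (x) by 5480 mm (y) outside-to-outside, with no floor or roof. The front and back walls (the −y and +y sides) span the full width; the two side walls fit between them.


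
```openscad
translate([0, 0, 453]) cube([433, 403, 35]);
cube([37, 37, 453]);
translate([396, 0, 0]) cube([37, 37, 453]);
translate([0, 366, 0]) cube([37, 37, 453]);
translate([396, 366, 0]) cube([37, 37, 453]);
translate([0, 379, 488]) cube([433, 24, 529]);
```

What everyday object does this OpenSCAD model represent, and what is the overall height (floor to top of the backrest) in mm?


A chair. The overall height is 1017 mm.

A slab on four corner posts with a tall panel at the back — a chair. The seat slab sits at z = 453 with thickness 35, and the 529 mm backrest starts at the seat top, so the overall height is 453 + 35 + 529 = 1017 mm.


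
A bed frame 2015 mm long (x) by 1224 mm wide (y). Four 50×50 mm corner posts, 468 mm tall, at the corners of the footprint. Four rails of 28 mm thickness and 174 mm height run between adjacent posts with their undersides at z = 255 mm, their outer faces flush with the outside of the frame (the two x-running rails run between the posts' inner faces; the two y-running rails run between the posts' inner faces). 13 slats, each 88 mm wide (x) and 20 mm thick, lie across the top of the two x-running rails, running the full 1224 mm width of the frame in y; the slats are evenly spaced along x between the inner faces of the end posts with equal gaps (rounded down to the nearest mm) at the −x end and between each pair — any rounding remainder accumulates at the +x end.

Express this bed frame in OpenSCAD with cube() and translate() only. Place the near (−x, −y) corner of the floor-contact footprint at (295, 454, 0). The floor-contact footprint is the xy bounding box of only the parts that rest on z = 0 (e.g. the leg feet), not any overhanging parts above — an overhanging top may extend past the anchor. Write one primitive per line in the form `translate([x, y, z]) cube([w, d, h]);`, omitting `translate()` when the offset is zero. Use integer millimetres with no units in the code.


translate([295, 454, 0]) cube([50, 50, 468]);
translate([295, 1628, 0]) cube([50, 50, 468]);
translate([2260, 454, 0]) cube([50, 50, 468]);
translate([2260, 1628, 0]) cube([50, 50, 468]);
translate([345, 454, 255]) cube([1915, 28, 174]);
translate([345, 1650, 255]) cube([1915, 28, 174]);
translate([295, 504, 255]) cube([28, 1124, 174]);
translate([2282, 504, 255]) cube([28, 1124, 174]);
translate([400, 454, 429]) cube([88, 1224, 20]);
translate([543, 454, 429]) cube([88, 1224, 20]);
translate([686, 454, 429]) cube([88, 1224, 20]);
translate([829, 454, 429]) cube([88, 1224, 20]);
translate([972, 454, 429]) cube([88, 1224, 20]);
translate([1115, 454, 429]) cube([88, 1224, 20]);
translate([1258, 454, 429]) cube([88, 1224, 20]);
translate([1401, 454, 429]) cube([88, 1224, 20]);
translate([1544, 454, 429]) cube([88, 1224, 20]);
translate([1687, 454, 429]) cube([88, 1224, 20]);
translate([1830, 454, 429]) cube([88, 1224, 20]);
translate([1973, 454, 429]) cube([88, 1224, 20]);
translate([2116, 454, 429]) cube([88, 1224, 20]);


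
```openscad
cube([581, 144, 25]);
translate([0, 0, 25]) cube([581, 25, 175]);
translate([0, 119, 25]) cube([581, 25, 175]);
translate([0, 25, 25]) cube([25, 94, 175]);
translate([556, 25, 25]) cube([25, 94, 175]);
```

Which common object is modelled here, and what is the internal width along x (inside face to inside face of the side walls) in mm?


An open box. The internal width is 531 mm.

A 581×144 base slab with four walls standing on it — an open box. The base is 581 mm wide and the walls are 25 mm thick, so the internal width is 581 − 2 × 25 = 531 mm.


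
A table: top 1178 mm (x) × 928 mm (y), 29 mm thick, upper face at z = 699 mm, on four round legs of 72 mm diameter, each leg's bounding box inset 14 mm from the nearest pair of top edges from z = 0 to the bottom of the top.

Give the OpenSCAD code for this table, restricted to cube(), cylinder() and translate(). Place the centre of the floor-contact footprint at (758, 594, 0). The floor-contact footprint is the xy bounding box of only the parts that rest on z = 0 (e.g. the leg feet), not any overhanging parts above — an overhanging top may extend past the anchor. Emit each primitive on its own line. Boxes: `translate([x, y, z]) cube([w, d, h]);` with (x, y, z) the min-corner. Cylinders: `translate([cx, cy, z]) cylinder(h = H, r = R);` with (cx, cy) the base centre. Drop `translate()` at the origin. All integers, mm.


translate([169, 130, 670]) cube([1178, 928, 29]);
translate([219, 180, 0]) cylinder(h = 670, r = 36);
translate([1297, 180, 0]) cylinder(h = 670, r = 36);
translate([219, 1008, 0]) cylinder(h = 670, r = 36);
translate([1297, 1008, 0]) cylinder(h = 670, r = 36);


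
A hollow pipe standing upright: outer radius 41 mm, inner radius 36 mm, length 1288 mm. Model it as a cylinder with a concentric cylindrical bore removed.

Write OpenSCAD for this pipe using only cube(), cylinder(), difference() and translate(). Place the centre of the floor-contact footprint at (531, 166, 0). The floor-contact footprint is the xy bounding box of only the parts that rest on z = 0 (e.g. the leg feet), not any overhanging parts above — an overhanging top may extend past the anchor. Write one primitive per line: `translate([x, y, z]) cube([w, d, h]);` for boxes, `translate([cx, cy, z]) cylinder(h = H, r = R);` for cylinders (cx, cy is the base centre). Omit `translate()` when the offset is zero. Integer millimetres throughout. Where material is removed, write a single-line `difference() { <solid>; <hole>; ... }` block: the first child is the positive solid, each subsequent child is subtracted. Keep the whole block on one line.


difference() { translate([531, 166, 0]) cylinder(h = 1288, r = 41); translate([531, 166, 0]) cylinder(h = 1288, r = 36); }


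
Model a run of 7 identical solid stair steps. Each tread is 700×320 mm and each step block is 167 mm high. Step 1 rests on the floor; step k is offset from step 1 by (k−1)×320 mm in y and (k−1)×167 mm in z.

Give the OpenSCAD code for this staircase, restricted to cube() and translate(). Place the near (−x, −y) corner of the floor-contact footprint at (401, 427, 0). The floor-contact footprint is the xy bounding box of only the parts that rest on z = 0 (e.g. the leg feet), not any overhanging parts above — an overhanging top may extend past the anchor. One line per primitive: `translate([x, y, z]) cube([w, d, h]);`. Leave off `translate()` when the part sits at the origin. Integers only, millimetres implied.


translate([401, 427, 0]) cube([700, 320, 167]);
translate([401, 747, 167]) cube([700, 320, 167]);
translate([401, 1067, 334]) cube([700, 320, 167]);
translate([401, 1387, 501]) cube([700, 320, 167]);
translate([401, 1707, 668]) cube([700, 320, 167]);
translate([401, 2027, 835]) cube([700, 320, 167]);
translate([401, 2347, 1002]) cube([700, 320, 167]);


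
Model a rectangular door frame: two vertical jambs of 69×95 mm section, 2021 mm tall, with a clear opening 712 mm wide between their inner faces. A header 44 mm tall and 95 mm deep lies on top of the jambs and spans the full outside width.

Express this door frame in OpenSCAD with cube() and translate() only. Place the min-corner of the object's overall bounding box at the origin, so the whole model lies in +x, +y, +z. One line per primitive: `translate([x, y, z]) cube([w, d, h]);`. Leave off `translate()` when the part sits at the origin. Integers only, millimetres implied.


cube([69, 95, 2021]);
translate([781, 0, 0]) cube([69, 95, 2021]);
translate([0, 0, 2021]) cube([850, 95, 44]);


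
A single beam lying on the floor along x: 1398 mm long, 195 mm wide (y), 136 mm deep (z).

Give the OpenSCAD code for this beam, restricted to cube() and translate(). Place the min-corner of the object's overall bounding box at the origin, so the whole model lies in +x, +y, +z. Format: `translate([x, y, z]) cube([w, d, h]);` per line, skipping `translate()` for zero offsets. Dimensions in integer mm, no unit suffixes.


cube([1398, 195, 136]);


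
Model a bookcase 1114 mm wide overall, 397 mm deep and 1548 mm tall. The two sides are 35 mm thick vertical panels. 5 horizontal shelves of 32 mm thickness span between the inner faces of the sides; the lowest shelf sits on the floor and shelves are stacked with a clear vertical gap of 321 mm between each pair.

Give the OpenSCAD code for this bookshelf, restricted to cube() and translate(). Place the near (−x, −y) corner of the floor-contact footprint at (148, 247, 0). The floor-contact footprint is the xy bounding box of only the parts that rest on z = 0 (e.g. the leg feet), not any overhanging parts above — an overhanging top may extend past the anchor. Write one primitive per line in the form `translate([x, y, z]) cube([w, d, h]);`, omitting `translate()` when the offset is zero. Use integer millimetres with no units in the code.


translate([148, 247, 0]) cube([35, 397, 1548]);
translate([1227, 247, 0]) cube([35, 397, 1548]);
translate([183, 247, 0]) cube([1044, 397, 32]);
translate([183, 247, 353]) cube([1044, 397, 32]);
translate([183, 247, 706]) cube([1044, 397, 32]);
translate([183, 247, 1059]) cube([1044, 397, 32]);
translate([183, 247, 1412]) cube([1044, 397, 32]);


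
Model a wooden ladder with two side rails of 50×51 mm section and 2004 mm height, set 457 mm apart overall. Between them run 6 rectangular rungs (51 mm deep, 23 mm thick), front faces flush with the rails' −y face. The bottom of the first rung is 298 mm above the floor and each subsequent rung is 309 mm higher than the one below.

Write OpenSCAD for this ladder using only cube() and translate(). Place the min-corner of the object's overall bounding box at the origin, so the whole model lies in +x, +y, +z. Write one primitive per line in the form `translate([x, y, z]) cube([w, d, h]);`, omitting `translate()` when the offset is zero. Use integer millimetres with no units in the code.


// rung span = 457 - 2*50 = 357
// rung[k] z = 298 + k*309
cube([50, 51, 2004]);
translate([407, 0, 0]) cube([50, 51, 2004]);
translate([50, 0, 298]) cube([357, 51, 23]);
translate([50, 0, 607]) cube([357, 51, 23]);
translate([50, 0, 916]) cube([357, 51, 23]);
translate([50, 0, 1225]) cube([357, 51, 23]);
translate([50, 0, 1534]) cube([357, 51, 23]);
translate([50, 0, 1843]) cube([357, 51, 23]);


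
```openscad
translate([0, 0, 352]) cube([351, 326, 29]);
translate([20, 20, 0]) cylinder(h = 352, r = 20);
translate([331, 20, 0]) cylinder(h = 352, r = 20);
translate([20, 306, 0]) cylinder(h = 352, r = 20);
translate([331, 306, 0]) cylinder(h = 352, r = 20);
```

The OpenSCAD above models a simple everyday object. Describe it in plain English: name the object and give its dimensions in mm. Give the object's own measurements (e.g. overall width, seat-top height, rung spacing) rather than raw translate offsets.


A four-legged stool. The seat is a 351×326×29 mm slab whose top surface is at z = 381 mm; four round legs, each 40 mm in diameter, run from the floor (z = 0) to the underside of the seat, each leg's axis is inset half a diameter from the nearest pair of seat edges (so the leg's bounding box is flush with the corner).


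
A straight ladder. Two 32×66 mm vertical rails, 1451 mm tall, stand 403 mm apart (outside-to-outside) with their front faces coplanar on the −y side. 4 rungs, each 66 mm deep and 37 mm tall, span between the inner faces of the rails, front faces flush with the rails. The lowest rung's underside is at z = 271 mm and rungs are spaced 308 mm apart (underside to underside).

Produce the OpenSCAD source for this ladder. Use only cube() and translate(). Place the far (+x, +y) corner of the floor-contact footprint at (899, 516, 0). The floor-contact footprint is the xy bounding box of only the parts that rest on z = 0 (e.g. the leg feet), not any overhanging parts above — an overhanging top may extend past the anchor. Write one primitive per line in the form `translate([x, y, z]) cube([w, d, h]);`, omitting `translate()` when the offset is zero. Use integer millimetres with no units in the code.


translate([496, 450, 0]) cube([32, 66, 1451]);
translate([867, 450, 0]) cube([32, 66, 1451]);
translate([528, 450, 271]) cube([339, 66, 37]);
translate([528, 450, 579]) cube([339, 66, 37]);
translate([528, 450, 887]) cube([339, 66, 37]);
translate([528, 450, 1195]) cube([339, 66, 37]);


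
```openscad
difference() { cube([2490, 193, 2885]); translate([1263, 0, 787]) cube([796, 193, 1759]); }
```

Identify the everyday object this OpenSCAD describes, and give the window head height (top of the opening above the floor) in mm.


A wall with a window opening. The window head height is 2546 mm.

A wall with a rectangular opening subtracted — a window. Sill at z = 787, opening 1759 mm tall, so the head is at 787 + 1759 = 2546 mm.


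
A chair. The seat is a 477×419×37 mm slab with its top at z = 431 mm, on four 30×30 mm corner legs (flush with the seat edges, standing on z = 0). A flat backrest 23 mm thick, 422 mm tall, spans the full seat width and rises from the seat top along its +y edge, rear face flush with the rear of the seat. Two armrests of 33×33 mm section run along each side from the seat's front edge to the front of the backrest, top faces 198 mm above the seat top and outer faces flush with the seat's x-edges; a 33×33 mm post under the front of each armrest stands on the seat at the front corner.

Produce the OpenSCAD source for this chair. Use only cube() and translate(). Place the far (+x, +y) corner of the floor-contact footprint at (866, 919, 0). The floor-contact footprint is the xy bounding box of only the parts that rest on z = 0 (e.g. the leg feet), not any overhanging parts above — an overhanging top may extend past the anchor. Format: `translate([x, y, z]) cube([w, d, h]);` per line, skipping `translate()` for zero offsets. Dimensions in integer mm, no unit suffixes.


translate([389, 500, 394]) cube([477, 419, 37]);
translate([389, 500, 0]) cube([30, 30, 394]);
translate([836, 500, 0]) cube([30, 30, 394]);
translate([389, 889, 0]) cube([30, 30, 394]);
translate([836, 889, 0]) cube([30, 30, 394]);
translate([389, 896, 431]) cube([477, 23, 422]);
translate([389, 500, 596]) cube([33, 396, 33]);
translate([833, 500, 596]) cube([33, 396, 33]);
translate([389, 500, 431]) cube([33, 33, 165]);
translate([833, 500, 431]) cube([33, 33, 165]);


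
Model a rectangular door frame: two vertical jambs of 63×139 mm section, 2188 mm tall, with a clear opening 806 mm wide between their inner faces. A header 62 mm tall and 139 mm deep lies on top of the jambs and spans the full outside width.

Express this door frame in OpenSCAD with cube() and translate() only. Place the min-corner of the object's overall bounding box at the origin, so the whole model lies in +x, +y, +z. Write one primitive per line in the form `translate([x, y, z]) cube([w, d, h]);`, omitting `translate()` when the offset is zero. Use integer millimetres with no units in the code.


cube([63, 139, 2188]);
translate([869, 0, 0]) cube([63, 139, 2188]);
translate([0, 0, 2188]) cube([932, 139, 62]);


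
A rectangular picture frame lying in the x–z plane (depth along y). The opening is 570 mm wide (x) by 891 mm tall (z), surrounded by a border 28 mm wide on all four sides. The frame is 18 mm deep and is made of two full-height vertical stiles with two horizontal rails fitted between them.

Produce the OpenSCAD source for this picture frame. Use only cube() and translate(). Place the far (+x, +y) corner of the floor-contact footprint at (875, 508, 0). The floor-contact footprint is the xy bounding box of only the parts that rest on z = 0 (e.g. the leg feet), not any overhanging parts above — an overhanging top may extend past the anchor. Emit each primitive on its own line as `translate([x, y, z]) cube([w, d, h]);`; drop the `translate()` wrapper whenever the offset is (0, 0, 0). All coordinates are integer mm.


translate([249, 490, 0]) cube([28, 18, 947]);
translate([847, 490, 0]) cube([28, 18, 947]);
translate([277, 490, 0]) cube([570, 18, 28]);
translate([277, 490, 919]) cube([570, 18, 28]);


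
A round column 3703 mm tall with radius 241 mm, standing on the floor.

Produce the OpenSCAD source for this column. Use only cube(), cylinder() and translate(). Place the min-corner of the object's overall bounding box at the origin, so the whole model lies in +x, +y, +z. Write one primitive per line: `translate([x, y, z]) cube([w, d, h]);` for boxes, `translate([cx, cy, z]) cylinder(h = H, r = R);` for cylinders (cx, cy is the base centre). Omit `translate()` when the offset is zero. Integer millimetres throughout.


translate([241, 241, 0]) cylinder(h = 3703, r = 241);


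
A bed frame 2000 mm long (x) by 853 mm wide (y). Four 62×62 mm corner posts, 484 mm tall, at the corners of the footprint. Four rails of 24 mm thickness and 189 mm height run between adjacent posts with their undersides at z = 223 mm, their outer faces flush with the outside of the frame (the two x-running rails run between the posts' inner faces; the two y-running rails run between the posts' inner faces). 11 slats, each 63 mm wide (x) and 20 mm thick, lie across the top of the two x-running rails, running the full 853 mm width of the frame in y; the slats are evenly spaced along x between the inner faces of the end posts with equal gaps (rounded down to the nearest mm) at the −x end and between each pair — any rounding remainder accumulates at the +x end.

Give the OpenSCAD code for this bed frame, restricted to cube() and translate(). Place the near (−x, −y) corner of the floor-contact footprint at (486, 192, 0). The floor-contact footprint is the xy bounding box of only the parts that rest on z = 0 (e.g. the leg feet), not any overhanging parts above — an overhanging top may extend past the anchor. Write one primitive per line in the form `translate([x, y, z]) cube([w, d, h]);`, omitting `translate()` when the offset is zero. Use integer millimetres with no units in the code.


// slat z = rail_z + rail_h = 223 + 189 = 412
// slat gap = ⌊(1876 − 11·63) / 12⌋ = 98
translate([486, 192, 0]) cube([62, 62, 484]);
translate([486, 983, 0]) cube([62, 62, 484]);
translate([2424, 192, 0]) cube([62, 62, 484]);
translate([2424, 983, 0]) cube([62, 62, 484]);
translate([548, 192, 223]) cube([1876, 24, 189]);
translate([548, 1021, 223]) cube([1876, 24, 189]);
translate([486, 254, 223]) cube([24, 729, 189]);
translate([2462, 254, 223]) cube([24, 729, 189]);
translate([646, 192, 412]) cube([63, 853, 20]);
translate([807, 192, 412]) cube([63, 853, 20]);
translate([968, 192, 412]) cube([63, 853, 20]);
translate([1129, 192, 412]) cube([63, 853, 20]);
translate([1290, 192, 412]) cube([63, 853, 20]);
translate([1451, 192, 412]) cube([63, 853, 20]);
translate([1612, 192, 412]) cube([63, 853, 20]);
translate([1773, 192, 412]) cube([63, 853, 20]);
translate([1934, 192, 412]) cube([63, 853, 20]);
translate([2095, 192, 412]) cube([63, 853, 20]);
translate([2256, 192, 412]) cube([63, 853, 20]);
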